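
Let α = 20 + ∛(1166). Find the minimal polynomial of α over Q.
m_α(x) = x^3 - 60x^2 + 1200x - 9166

Set β = α - 20 = ∛(1166), so β^3 = 1166. Then (α - 20)^3 - 1166 = 0, i.e. α is a root of g(x) = (x - 20)^3 - 1166 = x^3 - 60x^2 + 1200x - 9166. Since g(x) = h(x - 20) where h(x) = x^3 - 1166, and h is irreducible over Q (because 1166 is not a perfect cube, so h has no rational root, and a monic cubic with no rational root is irreducible), g is also irreducible (irreducibility is preserved under the substitution x → x - 20). Hence m_α(x) = x^3 - 60x^2 + 1200x - 9166.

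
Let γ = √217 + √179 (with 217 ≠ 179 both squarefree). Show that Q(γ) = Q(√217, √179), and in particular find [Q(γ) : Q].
[Q(γ) : Q] = 4 (equivalently, Q(γ) = Q(√217, √179))

Obviously Q(γ) ⊆ Q(√217, √179), and [Q(√217, √179):Q] = 4 (since 217, 179 are distinct squarefree integers > 1 with 38843 not a perfect square). To show equality we compute the minimal polynomial of γ. From γ = √217 + √179: γ^2 = 217 + 2√(38843) + 179 = 396 + 2√(38843), so γ^2 - 396 = 2√(38843); squaring, (γ^2 - 396)^2 = 4·38843, i.e. γ^4 - 792γ^2 + 156816 - 155372 = 0, i.e. γ^4 - 792γ^2 + 1444 = 0. So γ is a root of x^4 - 792x^2 + 1444. This polynomial is irreducible over Q: it has no rational root (each ±√217 ± √179 is irrational), and any factorization into two quadratics over Q would force √(38843) ∈ Q (pairing opposite roots) or √217, √179 ∈ Q (other pairings), all impossible. Hence [Q(γ):Q] = 4 = [Q(√217, √179):Q], so Q(γ) = Q(√217, √179).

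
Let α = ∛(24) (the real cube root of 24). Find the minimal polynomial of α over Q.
m_α(x) = x^3 - 24

α satisfies α^3 = 24, so x^3 - 24 annihilates α. By the rational root test, a rational root p/q (in lowest terms) of x^3 - 24 would satisfy p^3 = 24 q^3, forcing q = 1 and p^3 = 24; but 24 is not a perfect cube, contradiction. A monic cubic over Q with no rational root is irreducible (any nontrivial factorization would include a linear factor). Hence x^3 - 24 is the minimal polynomial of α, and in particular [Q(α):Q] = 3.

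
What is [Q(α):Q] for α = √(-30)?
[Q(α):Q] = 2

[Q(α):Q] equals the degree of the minimal polynomial of α. Here α^2 = -30 and x^2 + 30 is irreducible (d = -30 is squarefree, ≠ 1, hence not a square), so deg(m_α) = 2. Thus [Q(α):Q] = 2.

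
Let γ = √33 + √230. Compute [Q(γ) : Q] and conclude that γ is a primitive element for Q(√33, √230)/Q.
[Q(γ) : Q] = 4 (equivalently, Q(γ) = Q(√33, √230))

Obviously Q(γ) ⊆ Q(√33, √230), and [Q(√33, √230):Q] = 4 (since 33, 230 are distinct squarefree integers > 1 with 7590 not a perfect square). To show equality we compute the minimal polynomial of γ. From γ = √33 + √230: γ^2 = 33 + 2√(7590) + 230 = 263 + 2√(7590), so γ^2 - 263 = 2√(7590); squaring, (γ^2 - 263)^2 = 4·7590, i.e. γ^4 - 526γ^2 + 69169 - 30360 = 0, i.e. γ^4 - 526γ^2 + 38809 = 0. So γ is a root of x^4 - 526x^2 + 38809. This polynomial is irreducible over Q: it has no rational root (each ±√33 ± √230 is irrational), and any factorization into two quadratics over Q would force √(7590) ∈ Q (pairing opposite roots) or √33, √230 ∈ Q (other pairings), all impossible. Hence [Q(γ):Q] = 4 = [Q(√33, √230):Q], so Q(γ) = Q(√33, √230).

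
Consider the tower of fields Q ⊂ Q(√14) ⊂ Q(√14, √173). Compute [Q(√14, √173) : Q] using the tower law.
[Q(√14, √173) : Q] = 4

[Q(√14):Q] = 2 (min poly x^2 - 14, irreducible since 14 is squarefree > 1). For the top step, suppose √173 ∈ Q(√14), say √173 = c + d√14 with c, d ∈ Q. Squaring: 173 = c^2 + 14d^2 + 2cd√14. Since √14 ∉ Q this forces 2cd = 0. If d = 0 then √173 = c ∈ Q, contradicting 173 squarefree > 1. If c = 0 then 173 = 14d^2, so 14·173 = (14d)^2 is a perfect square in Q — but 14·173 = 2422 is not a perfect square (since 14 and 173 are distinct squarefree integers). Contradiction. Hence √173 ∉ Q(√14), so x^2 - 173 stays irreducible over Q(√14) and [Q(√14, √173) : Q(√14)] = 2. By the tower law, [Q(√14, √173) : Q] = 2 · 2 = 4.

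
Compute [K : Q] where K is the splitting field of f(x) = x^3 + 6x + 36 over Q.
[K : Q] = 6

By the rational root test, any rational root of the monic integer polynomial f(x) = x^3 + 6x + 36 must be an integer dividing the constant term 36, i.e. one of ±{1, 2, 3, 4, 6, 9, 12, 18, 36}. Evaluating: f(1) = 43, f(-1) = 29, f(2) = 56, f(-2) = 16, f(3) = 81, f(-3) = -9, f(4) = 124, f(-4) = -52, f(6) = 288, f(-6) = -216, f(9) = 819, f(-9) = -747, f(12) = 1836, f(-12) = -1764, f(18) = 5976, f(-18) = -5904, f(36) = 46908, f(-36) = -46836; none is 0, so f has no rational root and is therefore irreducible over Q (a cubic with no linear factor over a field is irreducible). For an irreducible cubic, the Galois group is A_3 or S_3 according as the discriminant disc(f) = -4a^3 - 27b^2 = -4·(6)^3 - 27·(36)^2 = -35856 is or is not a square in Q. Here disc(f) = -35856 is not a perfect square in Q, so the Galois group of f over Q is not contained in A_3 and must be all of S_3. The splitting field has degree |S_3| = 6 over Q, so [K : Q] = 6.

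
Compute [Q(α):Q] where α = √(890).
[Q(α):Q] = 2

[Q(α):Q] equals the degree of the minimal polynomial of α. Here α^2 = 890 and x^2 - 890 is irreducible (d = 890 is squarefree, ≠ 1, hence not a square), so deg(m_α) = 2. Thus [Q(α):Q] = 2.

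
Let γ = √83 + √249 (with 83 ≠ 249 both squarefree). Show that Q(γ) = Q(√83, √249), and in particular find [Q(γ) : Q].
[Q(γ) : Q] = 4 (equivalently, Q(γ) = Q(√83, √249))

Obviously Q(γ) ⊆ Q(√83, √249), and [Q(√83, √249):Q] = 4 (since 83, 249 are distinct squarefree integers > 1 with 20667 not a perfect square). To show equality we compute the minimal polynomial of γ. From γ = √83 + √249: γ^2 = 83 + 2√(20667) + 249 = 332 + 2√(20667), so γ^2 - 332 = 2√(20667); squaring, (γ^2 - 332)^2 = 4·20667, i.e. γ^4 - 664γ^2 + 110224 - 82668 = 0, i.e. γ^4 - 664γ^2 + 27556 = 0. So γ is a root of x^4 - 664x^2 + 27556. This polynomial is irreducible over Q: it has no rational root (each ±√83 ± √249 is irrational), and any factorization into two quadratics over Q would force √(20667) ∈ Q (pairing opposite roots) or √83, √249 ∈ Q (other pairings), all impossible. Hence [Q(γ):Q] = 4 = [Q(√83, √249):Q], so Q(γ) = Q(√83, √249).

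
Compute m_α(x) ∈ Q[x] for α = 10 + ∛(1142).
m_α(x) = x^3 - 30x^2 + 300x - 2142

Set β = α - 10 = ∛(1142), so β^3 = 1142. Then (α - 10)^3 - 1142 = 0, i.e. α is a root of g(x) = (x - 10)^3 - 1142 = x^3 - 30x^2 + 300x - 2142. Since g(x) = h(x - 10) where h(x) = x^3 - 1142, and h is irreducible over Q (because 1142 is not a perfect cube, so h has no rational root, and a monic cubic with no rational root is irreducible), g is also irreducible (irreducibility is preserved under the substitution x → x - 10). Hence m_α(x) = x^3 - 30x^2 + 300x - 2142.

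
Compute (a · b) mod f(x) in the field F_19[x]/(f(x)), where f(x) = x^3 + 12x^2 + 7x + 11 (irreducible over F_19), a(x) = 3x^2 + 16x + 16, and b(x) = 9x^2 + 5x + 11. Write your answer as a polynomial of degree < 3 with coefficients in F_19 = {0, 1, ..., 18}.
a · b ≡ 15x^2 + 12x + 15 (mod f(x))

Multiply in F_19[x]: a(x)·b(x) = (3x^2 + 16x + 16)·(9x^2 + 5x + 11) = 8x^4 + 7x^3 + 10x^2 + 9x + 5. This has degree ≥ 3, so divide by f(x) over F_19: 8x^4 + 7x^3 + 10x^2 + 9x + 5 = (8x + 6)·(x^3 + 12x^2 + 7x + 11) + (15x^2 + 12x + 15). Hence a·b ≡ 15x^2 + 12x + 15 (mod f). (F_19[x]/(f) is a field with 19^3 = 6859 elements since f is irreducible of degree 3.)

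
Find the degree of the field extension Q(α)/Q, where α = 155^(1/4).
[Q(α):Q] = 4

α is a root of x^4 - 155. By Eisenstein's criterion at the prime p = 5 (which divides the constant term 155 but p^2 = 25 does not, since 155 is squarefree), x^4 - 155 is irreducible over Q. Hence [Q(α):Q] = 4.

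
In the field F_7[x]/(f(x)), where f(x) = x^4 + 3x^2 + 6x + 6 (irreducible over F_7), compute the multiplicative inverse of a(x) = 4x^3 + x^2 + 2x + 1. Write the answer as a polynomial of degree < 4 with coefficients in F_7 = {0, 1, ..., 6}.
a(x)^(-1) ≡ 3x^3 + 4x^2 + 4x + 4 (mod f(x))

Since f is irreducible over F_7, F_7[x]/(f) is a field and a(x) ≠ 0 has an inverse. Apply the extended Euclidean algorithm to f(x) and a(x) in F_7[x]: f(x) = (2x + 3)·a(x) + (3x^2 + 5x + 3);  a(x) = (6x + 2)·(3x^2 + 5x + 3) + (2x + 2);  (3x^2 + 5x + 3) = (5x + 1)·(2x + 2) + (1). The last nonzero remainder is the constant 1 = gcd(f, a) in F_7. Back-substituting through the division chain expresses 1 = s(x)·a(x) + t(x)·f(x) with s(x) ≡ 3x^3 + 4x^2 + 4x + 4 (mod f), so a(x)^(-1) ≡ s(x) = 3x^3 + 4x^2 + 4x + 4 (mod f). Check: (4x^3 + x^2 + 2x + 1)·(3x^3 + 4x^2 + 4x + 4) = 5x^6 + 5x^5 + 5x^4 + 3x^3 + 2x^2 + 5x + 4 ≡ 1 (mod x^4 + 3x^2 + 6x + 6).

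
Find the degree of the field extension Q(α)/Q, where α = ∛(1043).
[Q(α):Q] = 3

The minimal polynomial of α is x^3 - 1043, irreducible over Q since 1043 is not a perfect cube (so x^3 - 1043 has no rational root). Hence [Q(α):Q] = deg(m_α) = 3.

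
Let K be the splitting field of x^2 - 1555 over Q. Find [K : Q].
[K : Q] = 2

f(x) = x^2 - 1555 factors as (x - √1555)(x + √1555). The splitting field is K = Q(√1555). Since 1555 is squarefree and > 1, it is not a perfect square, so x^2 - 1555 is irreducible over Q and [Q(√1555) : Q] = 2. Hence [K : Q] = 2.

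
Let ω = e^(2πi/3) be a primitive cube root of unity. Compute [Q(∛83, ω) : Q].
[Q(∛83, ω) : Q] = 6

[Q(∛83):Q] = 3 (min poly x^3 - 83, irreducible since 83 is not a perfect cube). [Q(ω):Q] = 2 (min poly x^2 + x + 1). Since Q(∛83) ⊂ R and ω ∉ R, we have ω ∉ Q(∛83), so x^2 + x + 1 remains irreducible over Q(∛83) and [Q(∛83, ω) : Q(∛83)] = 2. By the tower law, [Q(∛83, ω) : Q] = 3 · 2 = 6. (In fact Q(∛83, ω) is the splitting field of x^3 - 83 over Q.)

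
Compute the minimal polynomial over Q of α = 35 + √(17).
m_α(x) = x^2 - 70x + 1208

From α - 35 = √(17), squaring gives (α - 35)^2 = 17, i.e. α^2 - 70α + 1225 = 17, so α^2 - 70α + 1208 = 0. The discriminant of x^2 - 70x + 1208 is (-70)^2 - 4·(1208) = 4900 - 4832 = 68, and 4·(17) is not a perfect square in Q since 17 is squarefree and ≠ 1. Hence x^2 - 70x + 1208 is irreducible over Q and is the minimal polynomial of α.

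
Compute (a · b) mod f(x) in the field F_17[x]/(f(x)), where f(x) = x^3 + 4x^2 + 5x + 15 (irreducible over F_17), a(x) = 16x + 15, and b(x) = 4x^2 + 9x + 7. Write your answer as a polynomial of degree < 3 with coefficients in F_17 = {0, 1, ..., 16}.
a · b ≡ 16x^2 + 12x + 12 (mod f(x))

Multiply in F_17[x]: a(x)·b(x) = (16x + 15)·(4x^2 + 9x + 7) = 13x^3 + 9x + 3. This has degree ≥ 3, so divide by f(x) over F_17: 13x^3 + 9x + 3 = (13)·(x^3 + 4x^2 + 5x + 15) + (16x^2 + 12x + 12). Hence a·b ≡ 16x^2 + 12x + 12 (mod f). (F_17[x]/(f) is a field with 17^3 = 4913 elements since f is irreducible of degree 3.)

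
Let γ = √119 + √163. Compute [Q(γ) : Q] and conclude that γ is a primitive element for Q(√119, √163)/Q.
[Q(γ) : Q] = 4 (equivalently, Q(γ) = Q(√119, √163))

Obviously Q(γ) ⊆ Q(√119, √163), and [Q(√119, √163):Q] = 4 (since 119, 163 are distinct squarefree integers > 1 with 19397 not a perfect square). To show equality we compute the minimal polynomial of γ. From γ = √119 + √163: γ^2 = 119 + 2√(19397) + 163 = 282 + 2√(19397), so γ^2 - 282 = 2√(19397); squaring, (γ^2 - 282)^2 = 4·19397, i.e. γ^4 - 564γ^2 + 79524 - 77588 = 0, i.e. γ^4 - 564γ^2 + 1936 = 0. So γ is a root of x^4 - 564x^2 + 1936. This polynomial is irreducible over Q: it has no rational root (each ±√119 ± √163 is irrational), and any factorization into two quadratics over Q would force √(19397) ∈ Q (pairing opposite roots) or √119, √163 ∈ Q (other pairings), all impossible. Hence [Q(γ):Q] = 4 = [Q(√119, √163):Q], so Q(γ) = Q(√119, √163).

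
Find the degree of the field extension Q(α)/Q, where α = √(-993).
[Q(α):Q] = 2

[Q(α):Q] equals the degree of the minimal polynomial of α. Here α^2 = -993 and x^2 + 993 is irreducible (d = -993 is squarefree, ≠ 1, hence not a square), so deg(m_α) = 2. Thus [Q(α):Q] = 2.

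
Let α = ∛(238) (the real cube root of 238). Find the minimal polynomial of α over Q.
m_α(x) = x^3 - 238

α satisfies α^3 = 238, so x^3 - 238 annihilates α. By the rational root test, a rational root p/q (in lowest terms) of x^3 - 238 would satisfy p^3 = 238 q^3, forcing q = 1 and p^3 = 238; but 238 is not a perfect cube, contradiction. A monic cubic over Q with no rational root is irreducible (any nontrivial factorization would include a linear factor). Hence x^3 - 238 is the minimal polynomial of α, and in particular [Q(α):Q] = 3.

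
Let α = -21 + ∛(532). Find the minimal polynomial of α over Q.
m_α(x) = x^3 + 63x^2 + 1323x + 8729

Set β = α + 21 = ∛(532), so β^3 = 532. Then (α + 21)^3 - 532 = 0, i.e. α is a root of g(x) = (x + 21)^3 - 532 = x^3 + 63x^2 + 1323x + 8729. Since g(x) = h(x + 21) where h(x) = x^3 - 532, and h is irreducible over Q (because 532 is not a perfect cube, so h has no rational root, and a monic cubic with no rational root is irreducible), g is also irreducible (irreducibility is preserved under the substitution x → x + 21). Hence m_α(x) = x^3 + 63x^2 + 1323x + 8729.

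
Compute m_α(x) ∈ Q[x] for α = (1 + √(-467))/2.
m_α(x) = x^2 - x + 117

From 2α - 1 = √(-467), squaring gives (2α - 1)^2 = -467, i.e. 4α^2 - 4α + 1 = -467, so α^2 - α + (1 + 467)/4 = 0. Since -467 ≡ 1 (mod 4), (1 + 467)/4 = 117 ∈ Z. The polynomial x^2 - x + 117 has discriminant 1 - 4·(117) = -467, which is not a perfect square in Q (d = -467 is squarefree and ≠ 1), so x^2 - x + 117 is irreducible over Q. It is the minimal polynomial of α.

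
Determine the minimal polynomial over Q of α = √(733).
m_α(x) = x^2 - 733

α satisfies α^2 - 733 = 0, so x^2 - 733 annihilates α. Since d = 733 is squarefree and ≠ 1, it is not a perfect square in Q, so x^2 - 733 has no rational root and is therefore irreducible over Q (a degree-2 polynomial over a field is irreducible iff it has no root). Hence m_α(x) = x^2 - 733.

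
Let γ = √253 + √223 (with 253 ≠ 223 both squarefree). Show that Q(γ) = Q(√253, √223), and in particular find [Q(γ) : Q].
[Q(γ) : Q] = 4 (equivalently, Q(γ) = Q(√253, √223))

Obviously Q(γ) ⊆ Q(√253, √223), and [Q(√253, √223):Q] = 4 (since 253, 223 are distinct squarefree integers > 1 with 56419 not a perfect square). To show equality we compute the minimal polynomial of γ. From γ = √253 + √223: γ^2 = 253 + 2√(56419) + 223 = 476 + 2√(56419), so γ^2 - 476 = 2√(56419); squaring, (γ^2 - 476)^2 = 4·56419, i.e. γ^4 - 952γ^2 + 226576 - 225676 = 0, i.e. γ^4 - 952γ^2 + 900 = 0. So γ is a root of x^4 - 952x^2 + 900. This polynomial is irreducible over Q: it has no rational root (each ±√253 ± √223 is irrational), and any factorization into two quadratics over Q would force √(56419) ∈ Q (pairing opposite roots) or √253, √223 ∈ Q (other pairings), all impossible. Hence [Q(γ):Q] = 4 = [Q(√253, √223):Q], so Q(γ) = Q(√253, √223).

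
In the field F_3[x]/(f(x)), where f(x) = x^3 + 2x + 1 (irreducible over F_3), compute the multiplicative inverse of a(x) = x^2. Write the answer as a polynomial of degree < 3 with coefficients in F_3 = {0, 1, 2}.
a(x)^(-1) ≡ 2x^2 + 2x + 1 (mod f(x))

Since f is irreducible over F_3, F_3[x]/(f) is a field and a(x) ≠ 0 has an inverse. Apply the extended Euclidean algorithm to f(x) and a(x) in F_3[x]: f(x) = (x)·a(x) + (2x + 1);  a(x) = (2x + 2)·(2x + 1) + (1). The last nonzero remainder is the constant 1 = gcd(f, a) in F_3. Back-substituting through the division chain expresses 1 = s(x)·a(x) + t(x)·f(x) with s(x) ≡ 2x^2 + 2x + 1 (mod f), so a(x)^(-1) ≡ s(x) = 2x^2 + 2x + 1 (mod f). Check: (x^2)·(2x^2 + 2x + 1) = 2x^4 + 2x^3 + x^2 ≡ 1 (mod x^3 + 2x + 1).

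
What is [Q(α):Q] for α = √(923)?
[Q(α):Q] = 2

[Q(α):Q] equals the degree of the minimal polynomial of α. Here α^2 = 923 and x^2 - 923 is irreducible (d = 923 is squarefree, ≠ 1, hence not a square), so deg(m_α) = 2. Thus [Q(α):Q] = 2.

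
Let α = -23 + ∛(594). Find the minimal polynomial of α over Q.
m_α(x) = x^3 + 69x^2 + 1587x + 11573

Set β = α + 23 = ∛(594), so β^3 = 594. Then (α + 23)^3 - 594 = 0, i.e. α is a root of g(x) = (x + 23)^3 - 594 = x^3 + 69x^2 + 1587x + 11573. Since g(x) = h(x + 23) where h(x) = x^3 - 594, and h is irreducible over Q (because 594 is not a perfect cube, so h has no rational root, and a monic cubic with no rational root is irreducible), g is also irreducible (irreducibility is preserved under the substitution x → x + 23). Hence m_α(x) = x^3 + 69x^2 + 1587x + 11573.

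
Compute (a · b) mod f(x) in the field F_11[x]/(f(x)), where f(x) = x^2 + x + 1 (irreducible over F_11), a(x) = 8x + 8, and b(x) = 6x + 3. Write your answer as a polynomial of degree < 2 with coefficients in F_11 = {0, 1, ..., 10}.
a · b ≡ 2x + 9 (mod f(x))

Multiply in F_11[x]: a(x)·b(x) = (8x + 8)·(6x + 3) = 4x^2 + 6x + 2. This has degree ≥ 2, so divide by f(x) over F_11: 4x^2 + 6x + 2 = (4)·(x^2 + x + 1) + (2x + 9). Hence a·b ≡ 2x + 9 (mod f). (F_11[x]/(f) is a field with 11^2 = 121 elements since f is irreducible of degree 2.)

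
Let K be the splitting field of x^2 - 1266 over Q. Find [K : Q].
[K : Q] = 2

f(x) = x^2 - 1266 factors as (x - √1266)(x + √1266). The splitting field is K = Q(√1266). Since 1266 is squarefree and > 1, it is not a perfect square, so x^2 - 1266 is irreducible over Q and [Q(√1266) : Q] = 2. Hence [K : Q] = 2.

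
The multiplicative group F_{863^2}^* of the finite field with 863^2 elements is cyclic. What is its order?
|F_{863^2}^*| = 744768

F_{863^2} has 863^2 = 744769 elements; its multiplicative group consists of all nonzero elements, so |F_{863^2}^*| = 744769 - 1 = 744768. (It is cyclic since any finite subgroup of the multiplicative group of a field is cyclic.)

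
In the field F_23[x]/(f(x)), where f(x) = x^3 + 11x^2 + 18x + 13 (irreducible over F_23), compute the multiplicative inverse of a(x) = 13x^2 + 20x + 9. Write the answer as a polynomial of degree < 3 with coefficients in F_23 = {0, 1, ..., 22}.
a(x)^(-1) ≡ 4x^2 + 5 (mod f(x))

Since f is irreducible over F_23, F_23[x]/(f) is a field and a(x) ≠ 0 has an inverse. Apply the extended Euclidean algorithm to f(x) and a(x) in F_23[x]: f(x) = (16x + 1)·a(x) + (15x + 4);  a(x) = (7x + 1)·(15x + 4) + (5). The last nonzero remainder is the constant 5 = gcd(f, a) in F_23. Back-substituting through the division chain expresses 5 = s(x)·a(x) + t(x)·f(x) with s(x) ≡ 20x^2 + 2 (mod f), so (20x^2 + 2)·a(x) ≡ 5 (mod f). Multiplying by 5^(-1) ≡ 14 in F_23 gives a(x)^(-1) ≡ 14·(20x^2 + 2) ≡ 4x^2 + 5 (mod f). Check: (13x^2 + 20x + 9)·(4x^2 + 5) = 6x^4 + 11x^3 + 9x^2 + 8x + 22 ≡ 1 (mod x^3 + 11x^2 + 18x + 13).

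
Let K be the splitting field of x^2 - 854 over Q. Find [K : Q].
[K : Q] = 2

f(x) = x^2 - 854 factors as (x - √854)(x + √854). The splitting field is K = Q(√854). Since 854 is squarefree and > 1, it is not a perfect square, so x^2 - 854 is irreducible over Q and [Q(√854) : Q] = 2. Hence [K : Q] = 2.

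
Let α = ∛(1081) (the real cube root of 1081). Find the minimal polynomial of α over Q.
m_α(x) = x^3 - 1081

α satisfies α^3 = 1081, so x^3 - 1081 annihilates α. By the rational root test, a rational root p/q (in lowest terms) of x^3 - 1081 would satisfy p^3 = 1081 q^3, forcing q = 1 and p^3 = 1081; but 1081 is not a perfect cube, contradiction. A monic cubic over Q with no rational root is irreducible (any nontrivial factorization would include a linear factor). Hence x^3 - 1081 is the minimal polynomial of α, and in particular [Q(α):Q] = 3.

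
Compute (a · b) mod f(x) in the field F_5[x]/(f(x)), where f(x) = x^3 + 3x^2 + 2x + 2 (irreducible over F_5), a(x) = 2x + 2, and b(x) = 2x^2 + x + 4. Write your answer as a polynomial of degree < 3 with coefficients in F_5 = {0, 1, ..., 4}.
a · b ≡ 4x^2 + 2x (mod f(x))

Multiply in F_5[x]: a(x)·b(x) = (2x + 2)·(2x^2 + x + 4) = 4x^3 + x^2 + 3. This has degree ≥ 3, so divide by f(x) over F_5: 4x^3 + x^2 + 3 = (4)·(x^3 + 3x^2 + 2x + 2) + (4x^2 + 2x). Hence a·b ≡ 4x^2 + 2x (mod f). (F_5[x]/(f) is a field with 5^3 = 125 elements since f is irreducible of degree 3.)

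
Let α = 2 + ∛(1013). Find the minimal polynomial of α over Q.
m_α(x) = x^3 - 6x^2 + 12x - 1021

Set β = α - 2 = ∛(1013), so β^3 = 1013. Then (α - 2)^3 - 1013 = 0, i.e. α is a root of g(x) = (x - 2)^3 - 1013 = x^3 - 6x^2 + 12x - 1021. Since g(x) = h(x - 2) where h(x) = x^3 - 1013, and h is irreducible over Q (because 1013 is not a perfect cube, so h has no rational root, and a monic cubic with no rational root is irreducible), g is also irreducible (irreducibility is preserved under the substitution x → x - 2). Hence m_α(x) = x^3 - 6x^2 + 12x - 1021.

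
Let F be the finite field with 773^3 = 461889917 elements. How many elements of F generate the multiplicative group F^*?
There are φ(461889916) = 229747968 primitive elements

F_q^* is cyclic of order q - 1 = 461889916. A cyclic group of order m has exactly φ(m) generators. Here m = 461889916 = 2^2 · 193 · 598303, so the number of primitive elements is φ(461889916) = 229747968.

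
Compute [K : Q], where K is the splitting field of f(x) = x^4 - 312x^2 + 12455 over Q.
[K : Q] = 4

Solving the quadratic in x^2: x^2 = (312 ± √(312^2 - 4·12455))/2 = (312 ± √47524)/2 = (312 ± 218)/2, giving x^2 = 265 or x^2 = 47. So f(x) = (x^2 - 265)(x^2 - 47) and the roots of f are ±√265, ±√47. Hence the splitting field is K = Q(√265, √47). Since 265 and 47 are distinct squarefree integers > 1, their product 12455 is not a perfect square, so √47 ∉ Q(√265). By the tower law [K:Q] = [Q(√265,√47):Q(√265)] · [Q(√265):Q] = 2 · 2 = 4.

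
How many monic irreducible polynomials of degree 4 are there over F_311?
There are 2338713780 monic irreducible polynomials of degree 4 over F_311

Each element of F_{311^4} that lies in no proper subfield is a root of exactly one monic irreducible of degree 4 over F_311, and each such polynomial has 4 distinct roots in F_{311^4}. By Möbius inversion the count is N_311(4) = (1/4) Σ_{d|4} μ(4/d) · 311^d = (1/4)(μ(4)·311^1 + μ(2)·311^2 + μ(1)·311^4) = 9354855120/4 = 2338713780.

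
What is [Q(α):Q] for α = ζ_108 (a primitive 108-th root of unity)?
[Q(α):Q] = 36

The minimal polynomial of ζ_108 over Q is the 108-th cyclotomic polynomial Φ_108(x), which is irreducible over Q and has degree φ(108) = 36. Hence [Q(α):Q] = φ(108) = 36.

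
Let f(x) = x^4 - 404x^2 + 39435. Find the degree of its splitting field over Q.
[K : Q] = 4

Solving the quadratic in x^2: x^2 = (404 ± √(404^2 - 4·39435))/2 = (404 ± √5476)/2 = (404 ± 74)/2, giving x^2 = 165 or x^2 = 239. So f(x) = (x^2 - 165)(x^2 - 239) and the roots of f are ±√165, ±√239. Hence the splitting field is K = Q(√165, √239). Since 165 and 239 are distinct squarefree integers > 1, their product 39435 is not a perfect square, so √239 ∉ Q(√165). By the tower law [K:Q] = [Q(√165,√239):Q(√165)] · [Q(√165):Q] = 2 · 2 = 4.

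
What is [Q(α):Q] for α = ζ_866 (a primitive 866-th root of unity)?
[Q(α):Q] = 432

The minimal polynomial of ζ_866 over Q is the 866-th cyclotomic polynomial Φ_866(x), which is irreducible over Q and has degree φ(866) = 432. Hence [Q(α):Q] = φ(866) = 432.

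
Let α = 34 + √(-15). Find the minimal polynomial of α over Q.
m_α(x) = x^2 - 68x + 1171

From α - 34 = √(-15), squaring gives (α - 34)^2 = -15, i.e. α^2 - 68α + 1156 = -15, so α^2 - 68α + 1171 = 0. The discriminant of x^2 - 68x + 1171 is (-68)^2 - 4·(1171) = 4624 - 4684 = -60, and 4·(-15) is not a perfect square in Q since -15 is squarefree and ≠ 1. Hence x^2 - 68x + 1171 is irreducible over Q and is the minimal polynomial of α.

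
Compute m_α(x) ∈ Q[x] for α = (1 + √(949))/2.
m_α(x) = x^2 - x - 237

From 2α - 1 = √(949), squaring gives (2α - 1)^2 = 949, i.e. 4α^2 - 4α + 1 = 949, so α^2 - α + (1 - 949)/4 = 0. Since 949 ≡ 1 (mod 4), (1 - 949)/4 = -237 ∈ Z. The polynomial x^2 - x - 237 has discriminant 1 - 4·(-237) = 949, which is not a perfect square in Q (d = 949 is squarefree and ≠ 1), so x^2 - x - 237 is irreducible over Q. It is the minimal polynomial of α.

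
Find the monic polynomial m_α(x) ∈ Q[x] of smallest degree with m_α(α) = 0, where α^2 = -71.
m_α(x) = x^2 + 71

α satisfies α^2 + 71 = 0, so x^2 + 71 annihilates α. Since d = -71 is squarefree and ≠ 1, it is not a perfect square in Q, so x^2 + 71 has no rational root and is therefore irreducible over Q (a degree-2 polynomial over a field is irreducible iff it has no root). Hence m_α(x) = x^2 + 71.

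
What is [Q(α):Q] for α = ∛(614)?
[Q(α):Q] = 3

The minimal polynomial of α is x^3 - 614, irreducible over Q since 614 is not a perfect cube (so x^3 - 614 has no rational root). Hence [Q(α):Q] = deg(m_α) = 3.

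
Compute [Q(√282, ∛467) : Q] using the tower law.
[Q(√282, ∛467) : Q] = 6

Let L = Q(√282, ∛467). Since Q(√282) ⊂ L and [Q(√282):Q] = 2, the tower law gives 2 | [L:Q]. Likewise Q(∛467) ⊂ L with [Q(∛467):Q] = 3 (because 467 is not a perfect cube), so 3 | [L:Q]. As gcd(2,3) = 1, [L:Q] is divisible by 6. Conversely L is generated over Q by √282 and ∛467, so [L:Q] ≤ 2·3 = 6. Therefore [Q(√282, ∛467) : Q] = 6.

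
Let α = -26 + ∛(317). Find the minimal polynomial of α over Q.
m_α(x) = x^3 + 78x^2 + 2028x + 17259

Set β = α + 26 = ∛(317), so β^3 = 317. Then (α + 26)^3 - 317 = 0, i.e. α is a root of g(x) = (x + 26)^3 - 317 = x^3 + 78x^2 + 2028x + 17259. Since g(x) = h(x + 26) where h(x) = x^3 - 317, and h is irreducible over Q (because 317 is not a perfect cube, so h has no rational root, and a monic cubic with no rational root is irreducible), g is also irreducible (irreducibility is preserved under the substitution x → x + 26). Hence m_α(x) = x^3 + 78x^2 + 2028x + 17259.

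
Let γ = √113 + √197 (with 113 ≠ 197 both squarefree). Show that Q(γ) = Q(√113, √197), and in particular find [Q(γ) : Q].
[Q(γ) : Q] = 4 (equivalently, Q(γ) = Q(√113, √197))

Obviously Q(γ) ⊆ Q(√113, √197), and [Q(√113, √197):Q] = 4 (since 113, 197 are distinct squarefree integers > 1 with 22261 not a perfect square). To show equality we compute the minimal polynomial of γ. From γ = √113 + √197: γ^2 = 113 + 2√(22261) + 197 = 310 + 2√(22261), so γ^2 - 310 = 2√(22261); squaring, (γ^2 - 310)^2 = 4·22261, i.e. γ^4 - 620γ^2 + 96100 - 89044 = 0, i.e. γ^4 - 620γ^2 + 7056 = 0. So γ is a root of x^4 - 620x^2 + 7056. This polynomial is irreducible over Q: it has no rational root (each ±√113 ± √197 is irrational), and any factorization into two quadratics over Q would force √(22261) ∈ Q (pairing opposite roots) or √113, √197 ∈ Q (other pairings), all impossible. Hence [Q(γ):Q] = 4 = [Q(√113, √197):Q], so Q(γ) = Q(√113, √197).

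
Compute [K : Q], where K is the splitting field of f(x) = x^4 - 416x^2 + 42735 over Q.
[K : Q] = 4

Solving the quadratic in x^2: x^2 = (416 ± √(416^2 - 4·42735))/2 = (416 ± √2116)/2 = (416 ± 46)/2, giving x^2 = 185 or x^2 = 231. So f(x) = (x^2 - 185)(x^2 - 231) and the roots of f are ±√185, ±√231. Hence the splitting field is K = Q(√185, √231). Since 185 and 231 are distinct squarefree integers > 1, their product 42735 is not a perfect square, so √231 ∉ Q(√185). By the tower law [K:Q] = [Q(√185,√231):Q(√185)] · [Q(√185):Q] = 2 · 2 = 4.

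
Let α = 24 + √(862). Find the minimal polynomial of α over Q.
m_α(x) = x^2 - 48x - 286

From α - 24 = √(862), squaring gives (α - 24)^2 = 862, i.e. α^2 - 48α + 576 = 862, so α^2 - 48α - 286 = 0. The discriminant of x^2 - 48x - 286 is (-48)^2 - 4·(-286) = 2304 + 1144 = 3448, and 4·(862) is not a perfect square in Q since 862 is squarefree and ≠ 1. Hence x^2 - 48x - 286 is irreducible over Q and is the minimal polynomial of α.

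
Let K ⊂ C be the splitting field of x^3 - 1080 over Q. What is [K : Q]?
[K : Q] = 6

The roots of x^3 - 1080 are ∛1080, ω∛1080, ω^2∛1080 where ω = e^(2πi/3) is a primitive cube root of unity, so K = Q(∛1080, ω). Now [Q(∛1080):Q] = 3 (since 1080 is not a perfect cube, x^3 - 1080 is irreducible) and [Q(ω):Q] = 2. Both 2 and 3 divide [K:Q], and [K:Q] ≤ 3·2 = 6, so [K:Q] = 6. (Equivalently: Q(∛1080) ⊂ R but ω ∉ R, so [K : Q(∛1080)] = 2.)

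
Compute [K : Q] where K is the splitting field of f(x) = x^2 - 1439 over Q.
[K : Q] = 2

f(x) = x^2 - 1439 factors as (x - √1439)(x + √1439). The splitting field is K = Q(√1439). Since 1439 is squarefree and > 1, it is not a perfect square, so x^2 - 1439 is irreducible over Q and [Q(√1439) : Q] = 2. Hence [K : Q] = 2.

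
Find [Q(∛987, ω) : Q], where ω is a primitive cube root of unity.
[Q(∛987, ω) : Q] = 6

[Q(∛987):Q] = 3 (min poly x^3 - 987, irreducible since 987 is not a perfect cube). [Q(ω):Q] = 2 (min poly x^2 + x + 1). Since Q(∛987) ⊂ R and ω ∉ R, we have ω ∉ Q(∛987), so x^2 + x + 1 remains irreducible over Q(∛987) and [Q(∛987, ω) : Q(∛987)] = 2. By the tower law, [Q(∛987, ω) : Q] = 3 · 2 = 6. (In fact Q(∛987, ω) is the splitting field of x^3 - 987 over Q.)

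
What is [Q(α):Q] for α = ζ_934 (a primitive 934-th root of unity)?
[Q(α):Q] = 466

The minimal polynomial of ζ_934 over Q is the 934-th cyclotomic polynomial Φ_934(x), which is irreducible over Q and has degree φ(934) = 466. Hence [Q(α):Q] = φ(934) = 466.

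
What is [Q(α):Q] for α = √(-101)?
[Q(α):Q] = 2

[Q(α):Q] equals the degree of the minimal polynomial of α. Here α^2 = -101 and x^2 + 101 is irreducible (d = -101 is squarefree, ≠ 1, hence not a square), so deg(m_α) = 2. Thus [Q(α):Q] = 2.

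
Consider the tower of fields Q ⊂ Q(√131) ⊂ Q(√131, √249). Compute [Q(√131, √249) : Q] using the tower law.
[Q(√131, √249) : Q] = 4

[Q(√131):Q] = 2 (min poly x^2 - 131, irreducible since 131 is squarefree > 1). For the top step, suppose √249 ∈ Q(√131), say √249 = c + d√131 with c, d ∈ Q. Squaring: 249 = c^2 + 131d^2 + 2cd√131. Since √131 ∉ Q this forces 2cd = 0. If d = 0 then √249 = c ∈ Q, contradicting 249 squarefree > 1. If c = 0 then 249 = 131d^2, so 131·249 = (131d)^2 is a perfect square in Q — but 131·249 = 32619 is not a perfect square (since 131 and 249 are distinct squarefree integers). Contradiction. Hence √249 ∉ Q(√131), so x^2 - 249 stays irreducible over Q(√131) and [Q(√131, √249) : Q(√131)] = 2. By the tower law, [Q(√131, √249) : Q] = 2 · 2 = 4.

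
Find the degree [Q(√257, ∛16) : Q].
[Q(√257, ∛16) : Q] = 6

Let L = Q(√257, ∛16). Since Q(√257) ⊂ L and [Q(√257):Q] = 2, the tower law gives 2 | [L:Q]. Likewise Q(∛16) ⊂ L with [Q(∛16):Q] = 3 (because 16 is not a perfect cube), so 3 | [L:Q]. As gcd(2,3) = 1, [L:Q] is divisible by 6. Conversely L is generated over Q by √257 and ∛16, so [L:Q] ≤ 2·3 = 6. Therefore [Q(√257, ∛16) : Q] = 6.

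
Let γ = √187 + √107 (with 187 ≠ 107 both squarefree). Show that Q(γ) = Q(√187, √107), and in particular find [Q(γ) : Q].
[Q(γ) : Q] = 4 (equivalently, Q(γ) = Q(√187, √107))

Obviously Q(γ) ⊆ Q(√187, √107), and [Q(√187, √107):Q] = 4 (since 187, 107 are distinct squarefree integers > 1 with 20009 not a perfect square). To show equality we compute the minimal polynomial of γ. From γ = √187 + √107: γ^2 = 187 + 2√(20009) + 107 = 294 + 2√(20009), so γ^2 - 294 = 2√(20009); squaring, (γ^2 - 294)^2 = 4·20009, i.e. γ^4 - 588γ^2 + 86436 - 80036 = 0, i.e. γ^4 - 588γ^2 + 6400 = 0. So γ is a root of x^4 - 588x^2 + 6400. This polynomial is irreducible over Q: it has no rational root (each ±√187 ± √107 is irrational), and any factorization into two quadratics over Q would force √(20009) ∈ Q (pairing opposite roots) or √187, √107 ∈ Q (other pairings), all impossible. Hence [Q(γ):Q] = 4 = [Q(√187, √107):Q], so Q(γ) = Q(√187, √107).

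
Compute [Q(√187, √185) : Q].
[Q(√187, √185) : Q] = 4

[Q(√187):Q] = 2 (min poly x^2 - 187, irreducible since 187 is squarefree > 1). For the top step, suppose √185 ∈ Q(√187), say √185 = c + d√187 with c, d ∈ Q. Squaring: 185 = c^2 + 187d^2 + 2cd√187. Since √187 ∉ Q this forces 2cd = 0. If d = 0 then √185 = c ∈ Q, contradicting 185 squarefree > 1. If c = 0 then 185 = 187d^2, so 187·185 = (187d)^2 is a perfect square in Q — but 187·185 = 34595 is not a perfect square (since 187 and 185 are distinct squarefree integers). Contradiction. Hence √185 ∉ Q(√187), so x^2 - 185 stays irreducible over Q(√187) and [Q(√187, √185) : Q(√187)] = 2. By the tower law, [Q(√187, √185) : Q] = 2 · 2 = 4.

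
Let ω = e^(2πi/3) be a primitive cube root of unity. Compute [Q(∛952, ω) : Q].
[Q(∛952, ω) : Q] = 6

[Q(∛952):Q] = 3 (min poly x^3 - 952, irreducible since 952 is not a perfect cube). [Q(ω):Q] = 2 (min poly x^2 + x + 1). Since Q(∛952) ⊂ R and ω ∉ R, we have ω ∉ Q(∛952), so x^2 + x + 1 remains irreducible over Q(∛952) and [Q(∛952, ω) : Q(∛952)] = 2. By the tower law, [Q(∛952, ω) : Q] = 3 · 2 = 6. (In fact Q(∛952, ω) is the splitting field of x^3 - 952 over Q.)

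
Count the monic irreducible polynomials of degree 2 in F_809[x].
There are 326836 monic irreducible polynomials of degree 2 over F_809

Each element of F_{809^2} that lies in no proper subfield is a root of exactly one monic irreducible of degree 2 over F_809, and each such polynomial has 2 distinct roots in F_{809^2}. By Möbius inversion the count is N_809(2) = (1/2) Σ_{d|2} μ(2/d) · 809^d = (1/2)(μ(2)·809^1 + μ(1)·809^2) = 653672/2 = 326836.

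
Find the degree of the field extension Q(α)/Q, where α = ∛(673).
[Q(α):Q] = 3

The minimal polynomial of α is x^3 - 673, irreducible over Q since 673 is not a perfect cube (so x^3 - 673 has no rational root). Hence [Q(α):Q] = deg(m_α) = 3.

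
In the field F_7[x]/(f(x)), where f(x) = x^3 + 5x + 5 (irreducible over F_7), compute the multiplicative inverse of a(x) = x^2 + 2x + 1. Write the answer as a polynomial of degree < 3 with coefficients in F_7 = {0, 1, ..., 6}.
a(x)^(-1) ≡ x^2 + 4 (mod f(x))

Since f is irreducible over F_7, F_7[x]/(f) is a field and a(x) ≠ 0 has an inverse. Apply the extended Euclidean algorithm to f(x) and a(x) in F_7[x]: f(x) = (x + 5)·a(x) + (x);  a(x) = (x + 2)·(x) + (1). The last nonzero remainder is the constant 1 = gcd(f, a) in F_7. Back-substituting through the division chain expresses 1 = s(x)·a(x) + t(x)·f(x) with s(x) ≡ x^2 + 4 (mod f), so a(x)^(-1) ≡ s(x) = x^2 + 4 (mod f). Check: (x^2 + 2x + 1)·(x^2 + 4) = x^4 + 2x^3 + 5x^2 + x + 4 ≡ 1 (mod x^3 + 5x + 5).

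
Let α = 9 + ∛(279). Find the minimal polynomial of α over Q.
m_α(x) = x^3 - 27x^2 + 243x - 1008

Set β = α - 9 = ∛(279), so β^3 = 279. Then (α - 9)^3 - 279 = 0, i.e. α is a root of g(x) = (x - 9)^3 - 279 = x^3 - 27x^2 + 243x - 1008. Since g(x) = h(x - 9) where h(x) = x^3 - 279, and h is irreducible over Q (because 279 is not a perfect cube, so h has no rational root, and a monic cubic with no rational root is irreducible), g is also irreducible (irreducibility is preserved under the substitution x → x - 9). Hence m_α(x) = x^3 - 27x^2 + 243x - 1008.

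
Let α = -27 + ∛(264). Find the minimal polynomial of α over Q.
m_α(x) = x^3 + 81x^2 + 2187x + 19419

Set β = α + 27 = ∛(264), so β^3 = 264. Then (α + 27)^3 - 264 = 0, i.e. α is a root of g(x) = (x + 27)^3 - 264 = x^3 + 81x^2 + 2187x + 19419. Since g(x) = h(x + 27) where h(x) = x^3 - 264, and h is irreducible over Q (because 264 is not a perfect cube, so h has no rational root, and a monic cubic with no rational root is irreducible), g is also irreducible (irreducibility is preserved under the substitution x → x + 27). Hence m_α(x) = x^3 + 81x^2 + 2187x + 19419.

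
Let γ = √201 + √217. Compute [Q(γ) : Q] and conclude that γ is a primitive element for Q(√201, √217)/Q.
[Q(γ) : Q] = 4 (equivalently, Q(γ) = Q(√201, √217))

Obviously Q(γ) ⊆ Q(√201, √217), and [Q(√201, √217):Q] = 4 (since 201, 217 are distinct squarefree integers > 1 with 43617 not a perfect square). To show equality we compute the minimal polynomial of γ. From γ = √201 + √217: γ^2 = 201 + 2√(43617) + 217 = 418 + 2√(43617), so γ^2 - 418 = 2√(43617); squaring, (γ^2 - 418)^2 = 4·43617, i.e. γ^4 - 836γ^2 + 174724 - 174468 = 0, i.e. γ^4 - 836γ^2 + 256 = 0. So γ is a root of x^4 - 836x^2 + 256. This polynomial is irreducible over Q: it has no rational root (each ±√201 ± √217 is irrational), and any factorization into two quadratics over Q would force √(43617) ∈ Q (pairing opposite roots) or √201, √217 ∈ Q (other pairings), all impossible. Hence [Q(γ):Q] = 4 = [Q(√201, √217):Q], so Q(γ) = Q(√201, √217).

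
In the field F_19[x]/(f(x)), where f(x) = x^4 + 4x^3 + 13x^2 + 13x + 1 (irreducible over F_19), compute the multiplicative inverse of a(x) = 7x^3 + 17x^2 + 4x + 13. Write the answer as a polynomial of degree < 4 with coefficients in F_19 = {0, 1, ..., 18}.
a(x)^(-1) ≡ 6x^3 + 17x^2 + 15x + 9 (mod f(x))

Since f is irreducible over F_19, F_19[x]/(f) is a field and a(x) ≠ 0 has an inverse. Apply the extended Euclidean algorithm to f(x) and a(x) in F_19[x]: f(x) = (11x + 1)·a(x) + (9x^2 + 18x + 7);  a(x) = (5x + 13)·(9x^2 + 18x + 7) + (x + 17);  (9x^2 + 18x + 7) = (9x + 17)·(x + 17) + (3). The last nonzero remainder is the constant 3 = gcd(f, a) in F_19. Back-substituting through the division chain expresses 3 = s(x)·a(x) + t(x)·f(x) with s(x) ≡ 18x^3 + 13x^2 + 7x + 8 (mod f), so (18x^3 + 13x^2 + 7x + 8)·a(x) ≡ 3 (mod f). Multiplying by 3^(-1) ≡ 13 in F_19 gives a(x)^(-1) ≡ 13·(18x^3 + 13x^2 + 7x + 8) ≡ 6x^3 + 17x^2 + 15x + 9 (mod f). Check: (7x^3 + 17x^2 + 4x + 13)·(6x^3 + 17x^2 + 15x + 9) = 4x^6 + 12x^5 + 8x^3 + 16x^2 + 3x + 3 ≡ 1 (mod x^4 + 4x^3 + 13x^2 + 13x + 1).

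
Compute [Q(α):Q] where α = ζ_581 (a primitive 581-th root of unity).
[Q(α):Q] = 492

The minimal polynomial of ζ_581 over Q is the 581-th cyclotomic polynomial Φ_581(x), which is irreducible over Q and has degree φ(581) = 492. Hence [Q(α):Q] = φ(581) = 492.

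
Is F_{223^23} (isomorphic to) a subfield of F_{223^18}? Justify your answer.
No: F_{223^23} is not a subfield of F_{223^18}

F_{p^m} embeds in F_{p^n} iff m | n. Here 23 ∤ 18 (since 18 = 0·23 + 18 with remainder 18 ≠ 0), so F_{223^23} is not a subfield of F_{223^18}. Equivalently: if it were, the tower law would give 23 = [F_{223^23}:F_223] dividing [F_{223^18}:F_223] = 18, contradiction.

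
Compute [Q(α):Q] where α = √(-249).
[Q(α):Q] = 2

[Q(α):Q] equals the degree of the minimal polynomial of α. Here α^2 = -249 and x^2 + 249 is irreducible (d = -249 is squarefree, ≠ 1, hence not a square), so deg(m_α) = 2. Thus [Q(α):Q] = 2.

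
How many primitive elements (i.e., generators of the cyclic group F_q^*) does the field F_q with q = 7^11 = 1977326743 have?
There are φ(1977326742) = 658519752 primitive elements

F_q^* is cyclic of order q - 1 = 1977326742. A cyclic group of order m has exactly φ(m) generators. Here m = 1977326742 = 2 · 3 · 1123 · 293459, so the number of primitive elements is φ(1977326742) = 658519752.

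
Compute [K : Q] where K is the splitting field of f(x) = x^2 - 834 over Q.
[K : Q] = 2

f(x) = x^2 - 834 factors as (x - √834)(x + √834). The splitting field is K = Q(√834). Since 834 is squarefree and > 1, it is not a perfect square, so x^2 - 834 is irreducible over Q and [Q(√834) : Q] = 2. Hence [K : Q] = 2.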